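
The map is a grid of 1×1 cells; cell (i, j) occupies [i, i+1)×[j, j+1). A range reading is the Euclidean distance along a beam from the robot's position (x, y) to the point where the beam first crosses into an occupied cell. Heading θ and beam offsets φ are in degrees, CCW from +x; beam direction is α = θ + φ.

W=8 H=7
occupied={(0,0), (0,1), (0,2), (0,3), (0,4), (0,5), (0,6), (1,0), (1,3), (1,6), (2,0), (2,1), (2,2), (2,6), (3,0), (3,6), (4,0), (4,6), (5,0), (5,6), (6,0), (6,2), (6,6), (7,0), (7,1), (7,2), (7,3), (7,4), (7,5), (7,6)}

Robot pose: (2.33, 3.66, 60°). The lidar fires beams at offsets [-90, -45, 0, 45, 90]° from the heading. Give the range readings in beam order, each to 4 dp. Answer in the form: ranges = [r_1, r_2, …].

ranges = [5.3200, 4.8347, 2.7020, 2.4225, 0.3811]

beam 1: φ=-90°, α=330°
  dir = (cos 330°, sin 330°) = (0.8660, -0.5000); from cell (2,3)
  next x-line at t=0.7736, next y-line at t=1.3200; Δt_x=1.1547, Δt_y=2.0000
    x: enter (3,3) at t=0.7736
    y: enter (3,2) at t=1.3200
    x: enter (4,2) at t=1.9283
    x: enter (5,2) at t=3.0831
    y: enter (5,1) at t=3.3200
    x: enter (6,1) at t=4.2378
    y: enter (6,0) at t=5.3200 ← occupied
  → r_1 = 5.3200
beam 2: φ=-45°, α=15°
  dir = (cos 15°, sin 15°) = (0.9659, 0.2588); from cell (2,3)
  next x-line at t=0.6936, next y-line at t=1.3137; Δt_x=1.0353, Δt_y=3.8637
    x: enter (3,3) at t=0.6936
    y: enter (3,4) at t=1.3137
    x: enter (4,4) at t=1.7289
    x: enter (5,4) at t=2.7642
    x: enter (6,4) at t=3.7995
    x: enter (7,4) at t=4.8347 ← occupied
  → r_2 = 4.8347
beam 3: φ=0°, α=60°
  dir = (cos 60°, sin 60°) = (0.5000, 0.8660); from cell (2,3)
  next x-line at t=1.3400, next y-line at t=0.3926; Δt_x=2.0000, Δt_y=1.1547
    y: enter (2,4) at t=0.3926
    x: enter (3,4) at t=1.3400
    y: enter (3,5) at t=1.5473
    y: enter (3,6) at t=2.7020 ← occupied
  → r_3 = 2.7020
beam 4: φ=45°, α=105°
  dir = (cos 105°, sin 105°) = (-0.2588, 0.9659); from cell (2,3)
  next x-line at t=1.2750, next y-line at t=0.3520; Δt_x=3.8637, Δt_y=1.0353
    y: enter (2,4) at t=0.3520
    x: enter (1,4) at t=1.2750
    y: enter (1,5) at t=1.3873
    y: enter (1,6) at t=2.4225 ← occupied
  → r_4 = 2.4225
beam 5: φ=90°, α=150°
  dir = (cos 150°, sin 150°) = (-0.8660, 0.5000); from cell (2,3)
  next x-line at t=0.3811, next y-line at t=0.6800; Δt_x=1.1547, Δt_y=2.0000
    x: enter (1,3) at t=0.3811 ← occupied
  → r_5 = 0.3811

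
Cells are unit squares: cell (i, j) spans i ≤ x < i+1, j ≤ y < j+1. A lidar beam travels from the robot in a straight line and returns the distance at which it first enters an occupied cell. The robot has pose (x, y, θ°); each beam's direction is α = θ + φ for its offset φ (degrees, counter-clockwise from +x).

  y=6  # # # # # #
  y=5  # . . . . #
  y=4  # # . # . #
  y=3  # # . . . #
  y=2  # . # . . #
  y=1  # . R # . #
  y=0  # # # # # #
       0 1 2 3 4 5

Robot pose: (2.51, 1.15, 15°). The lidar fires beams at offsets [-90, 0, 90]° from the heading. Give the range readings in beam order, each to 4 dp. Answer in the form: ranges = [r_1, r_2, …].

ranges = [0.1553, 0.5073, 0.8800]

beam 1: φ=-90°, α=285°
  dir = (cos 285°, sin 285°) = (0.2588, -0.9659); from cell (2,1)
  next x-line at t=1.8932, next y-line at t=0.1553; Δt_x=3.8637, Δt_y=1.0353
    y: enter (2,0) at t=0.1553 ← occupied
  → r_1 = 0.1553
beam 2: φ=0°, α=15°
  dir = (cos 15°, sin 15°) = (0.9659, 0.2588); from cell (2,1)
  next x-line at t=0.5073, next y-line at t=3.2841; Δt_x=1.0353, Δt_y=3.8637
    x: enter (3,1) at t=0.5073 ← occupied
  → r_2 = 0.5073
beam 3: φ=90°, α=105°
  dir = (cos 105°, sin 105°) = (-0.2588, 0.9659); from cell (2,1)
  next x-line at t=1.9705, next y-line at t=0.8800; Δt_x=3.8637, Δt_y=1.0353
    y: enter (2,2) at t=0.8800 ← occupied
  → r_3 = 0.8800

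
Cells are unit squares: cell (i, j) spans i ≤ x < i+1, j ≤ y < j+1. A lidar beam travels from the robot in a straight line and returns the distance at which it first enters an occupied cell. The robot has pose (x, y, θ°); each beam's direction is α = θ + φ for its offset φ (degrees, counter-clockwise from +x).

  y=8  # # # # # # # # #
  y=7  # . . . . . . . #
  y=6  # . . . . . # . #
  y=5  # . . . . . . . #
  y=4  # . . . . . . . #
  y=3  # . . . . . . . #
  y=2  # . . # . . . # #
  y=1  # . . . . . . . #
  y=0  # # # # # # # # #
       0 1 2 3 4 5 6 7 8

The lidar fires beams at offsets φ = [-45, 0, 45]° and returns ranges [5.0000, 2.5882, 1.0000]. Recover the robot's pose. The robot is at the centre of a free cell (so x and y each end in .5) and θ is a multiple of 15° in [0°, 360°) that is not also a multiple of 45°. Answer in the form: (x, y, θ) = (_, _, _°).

The pose lattice has 46·16 = 736 candidates. Test each by forward raycasting.
  (3.5, 3.5, 15°): beam 2 = 4.6587 ≠ 2.5882 ✗
  (4.5, 4.5, 150°): beam 1 = 3.6235 ≠ 5.0000 ✗
  (2.5, 1.5, 165°): beam 1 = 3.0000 ≠ 5.0000 ✗
  (2.5, 2.5, 150°): beam 1 = 5.6940 ≠ 5.0000 ✗
  (3.5, 3.5, 150°): beam 1 = 4.6587 ≠ 5.0000 ✗
  …
  (1.5, 5.5, 75°): r_1=5.0000, r_2=2.5882, r_3=1.0000 — all match ✓
No second candidate reproduces the full scan.

(x, y, θ) = (1.5, 5.5, 75°)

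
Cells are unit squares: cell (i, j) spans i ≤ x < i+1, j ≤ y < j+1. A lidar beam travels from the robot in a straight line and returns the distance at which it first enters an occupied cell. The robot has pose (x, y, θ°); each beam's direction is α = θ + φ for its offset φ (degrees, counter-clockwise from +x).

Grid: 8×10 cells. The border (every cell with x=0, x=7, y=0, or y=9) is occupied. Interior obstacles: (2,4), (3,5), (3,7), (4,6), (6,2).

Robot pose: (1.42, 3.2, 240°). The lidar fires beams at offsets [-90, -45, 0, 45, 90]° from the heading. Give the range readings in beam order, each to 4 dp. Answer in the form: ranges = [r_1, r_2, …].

beam 1: φ=-90°, α=150°
  dir = (cos 150°, sin 150°) = (-0.8660, 0.5000); from cell (1,3)
  next x-line at t=0.4850, next y-line at t=1.6000; Δt_x=1.1547, Δt_y=2.0000
    x: enter (0,3) at t=0.4850 ← occupied
  → r_1 = 0.4850
beam 2: φ=-45°, α=195°
  dir = (cos 195°, sin 195°) = (-0.9659, -0.2588); from cell (1,3)
  next x-line at t=0.4348, next y-line at t=0.7727; Δt_x=1.0353, Δt_y=3.8637
    x: enter (0,3) at t=0.4348 ← occupied
  → r_2 = 0.4348
beam 3: φ=0°, α=240°
  dir = (cos 240°, sin 240°) = (-0.5000, -0.8660); from cell (1,3)
  next x-line at t=0.8400, next y-line at t=0.2309; Δt_x=2.0000, Δt_y=1.1547
    y: enter (1,2) at t=0.2309
    x: enter (0,2) at t=0.8400 ← occupied
  → r_3 = 0.8400
beam 4: φ=45°, α=285°
  dir = (cos 285°, sin 285°) = (0.2588, -0.9659); from cell (1,3)
  next x-line at t=2.2409, next y-line at t=0.2071; Δt_x=3.8637, Δt_y=1.0353
    y: enter (1,2) at t=0.2071
    y: enter (1,1) at t=1.2423
    x: enter (2,1) at t=2.2409
    y: enter (2,0) at t=2.2776 ← occupied
  → r_4 = 2.2776
beam 5: φ=90°, α=330°
  dir = (cos 330°, sin 330°) = (0.8660, -0.5000); from cell (1,3)
  next x-line at t=0.6697, next y-line at t=0.4000; Δt_x=1.1547, Δt_y=2.0000
    y: enter (1,2) at t=0.4000
    x: enter (2,2) at t=0.6697
    x: enter (3,2) at t=1.8244
    y: enter (3,1) at t=2.4000
    x: enter (4,1) at t=2.9791
    x: enter (5,1) at t=4.1338
    y: enter (5,0) at t=4.4000 ← occupied
  → r_5 = 4.4000

ranges = [0.4850, 0.4348, 0.8400, 2.2776, 4.4000]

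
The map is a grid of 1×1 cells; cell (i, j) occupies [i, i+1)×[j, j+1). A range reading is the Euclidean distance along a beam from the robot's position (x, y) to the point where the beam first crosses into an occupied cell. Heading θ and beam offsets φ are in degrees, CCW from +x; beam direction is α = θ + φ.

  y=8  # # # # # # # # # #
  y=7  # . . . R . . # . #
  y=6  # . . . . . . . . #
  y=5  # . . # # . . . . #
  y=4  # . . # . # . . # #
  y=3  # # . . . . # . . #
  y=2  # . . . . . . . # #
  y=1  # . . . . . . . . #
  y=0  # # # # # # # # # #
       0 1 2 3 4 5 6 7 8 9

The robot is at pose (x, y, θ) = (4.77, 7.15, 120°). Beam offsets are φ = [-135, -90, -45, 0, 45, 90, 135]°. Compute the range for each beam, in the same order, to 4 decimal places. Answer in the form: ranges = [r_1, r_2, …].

ranges = [4.3792, 1.7000, 0.8800, 0.9815, 3.2841, 4.3532, 1.1906]

beam 1: φ=-135°, α=345°
  direction (0.9659, -0.2588); cell (4,7); t to first gridline: x 0.2381, y 0.5796 (then +1.0353 / +3.8637)
    (5,7) via x @ 0.2381
    (5,6) via y @ 0.5796
    (6,6) via x @ 1.2734
    (7,6) via x @ 2.3087
    (8,6) via x @ 3.3439
    (9,6) via x @ 4.3792  # hit
  → r_1 = 4.3792
beam 2: φ=-90°, α=30°
  direction (0.8660, 0.5000); cell (4,7); t to first gridline: x 0.2656, y 1.7000 (then +1.1547 / +2.0000)
    (5,7) via x @ 0.2656
    (6,7) via x @ 1.4203
    (6,8) via y @ 1.7000  # hit
  → r_2 = 1.7000
beam 3: φ=-45°, α=75°
  direction (0.2588, 0.9659); cell (4,7); t to first gridline: x 0.8887, y 0.8800 (then +3.8637 / +1.0353)
    (4,8) via y @ 0.8800  # hit
  → r_3 = 0.8800
beam 4: φ=0°, α=120°
  direction (-0.5000, 0.8660); cell (4,7); t to first gridline: x 1.5400, y 0.9815 (then +2.0000 / +1.1547)
    (4,8) via y @ 0.9815  # hit
  → r_4 = 0.9815
beam 5: φ=45°, α=165°
  direction (-0.9659, 0.2588); cell (4,7); t to first gridline: x 0.7972, y 3.2841 (then +1.0353 / +3.8637)
    (3,7) via x @ 0.7972
    (2,7) via x @ 1.8324
    (1,7) via x @ 2.8677
    (1,8) via y @ 3.2841  # hit
  → r_5 = 3.2841
beam 6: φ=90°, α=210°
  direction (-0.8660, -0.5000); cell (4,7); t to first gridline: x 0.8891, y 0.3000 (then +1.1547 / +2.0000)
    (4,6) via y @ 0.3000
    (3,6) via x @ 0.8891
    (2,6) via x @ 2.0438
    (2,5) via y @ 2.3000
    (1,5) via x @ 3.1985
    (1,4) via y @ 4.3000
    (0,4) via x @ 4.3532  # hit
  → r_6 = 4.3532
beam 7: φ=135°, α=255°
  direction (-0.2588, -0.9659); cell (4,7); t to first gridline: x 2.9751, y 0.1553 (then +3.8637 / +1.0353)
    (4,6) via y @ 0.1553
    (4,5) via y @ 1.1906  # hit
  → r_7 = 1.1906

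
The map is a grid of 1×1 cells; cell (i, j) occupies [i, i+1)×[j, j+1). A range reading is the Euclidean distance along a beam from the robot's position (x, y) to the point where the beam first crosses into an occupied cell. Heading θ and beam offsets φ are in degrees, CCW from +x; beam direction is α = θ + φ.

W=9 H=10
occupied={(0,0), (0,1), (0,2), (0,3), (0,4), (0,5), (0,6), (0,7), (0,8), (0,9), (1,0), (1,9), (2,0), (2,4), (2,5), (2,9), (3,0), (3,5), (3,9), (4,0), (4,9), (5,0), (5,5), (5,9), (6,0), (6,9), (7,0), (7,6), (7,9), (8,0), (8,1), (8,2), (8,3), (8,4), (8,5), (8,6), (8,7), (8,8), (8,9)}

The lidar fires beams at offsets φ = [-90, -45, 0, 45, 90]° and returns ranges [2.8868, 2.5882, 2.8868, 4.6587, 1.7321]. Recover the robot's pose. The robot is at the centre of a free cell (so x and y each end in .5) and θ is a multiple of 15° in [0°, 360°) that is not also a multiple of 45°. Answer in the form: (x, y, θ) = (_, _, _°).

(x, y, θ) = (5.5, 6.5, 120°)

Enumerate (i+0.5, j+0.5, θ) over the 51 free cells and 16 admissible headings. For each, cast all 5 beams and compare to the given ranges.
  (5.5, 7.5, 120°): beam 2 = 1.5529 ≠ 2.5882 ✗
  (6.5, 4.5, 210°): beam 1 = 1.0000 ≠ 2.8868 ✗
  (5.5, 1.5, 330°): beam 1 = 0.5774 ≠ 2.8868 ✗
  …
  (5.5, 6.5, 120°): r_1=2.8868, r_2=2.5882, r_3=2.8868, r_4=4.6587, r_5=1.7321 — all match ✓
No second candidate reproduces the full scan.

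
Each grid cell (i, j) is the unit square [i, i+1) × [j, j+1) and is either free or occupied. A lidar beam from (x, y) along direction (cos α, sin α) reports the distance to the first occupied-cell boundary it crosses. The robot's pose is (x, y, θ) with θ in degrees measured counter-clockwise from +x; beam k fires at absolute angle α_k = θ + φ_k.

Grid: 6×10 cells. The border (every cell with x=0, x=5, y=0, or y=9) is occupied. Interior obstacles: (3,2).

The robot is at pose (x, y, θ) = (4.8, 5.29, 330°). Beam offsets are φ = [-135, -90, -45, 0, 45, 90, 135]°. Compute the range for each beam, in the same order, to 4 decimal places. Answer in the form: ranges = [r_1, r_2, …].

beam 1: φ=-135°, α=195°
  cosα=-0.9659 sinα=-0.2588 | (4,5) | tMaxX 0.8282 tMaxY 1.1205 | tΔX 1.0353 tΔY 3.8637
    t=0.8282 [x] (3,5)
    t=1.1205 [y] (3,4)
    t=1.8635 [x] (2,4)
    t=2.8988 [x] (1,4)
    t=3.9340 [x] (0,4) — stop
  → r_1 = 3.9340
beam 2: φ=-90°, α=240°
  cosα=-0.5000 sinα=-0.8660 | (4,5) | tMaxX 1.6000 tMaxY 0.3349 | tΔX 2.0000 tΔY 1.1547
    t=0.3349 [y] (4,4)
    t=1.4896 [y] (4,3)
    t=1.6000 [x] (3,3)
    t=2.6443 [y] (3,2) — stop
  → r_2 = 2.6443
beam 3: φ=-45°, α=285°
  cosα=0.2588 sinα=-0.9659 | (4,5) | tMaxX 0.7727 tMaxY 0.3002 | tΔX 3.8637 tΔY 1.0353
    t=0.3002 [y] (4,4)
    t=0.7727 [x] (5,4) — stop
  → r_3 = 0.7727
beam 4: φ=0°, α=330°
  cosα=0.8660 sinα=-0.5000 | (4,5) | tMaxX 0.2309 tMaxY 0.5800 | tΔX 1.1547 tΔY 2.0000
    t=0.2309 [x] (5,5) — stop
  → r_4 = 0.2309
beam 5: φ=45°, α=15°
  cosα=0.9659 sinα=0.2588 | (4,5) | tMaxX 0.2071 tMaxY 2.7432 | tΔX 1.0353 tΔY 3.8637
    t=0.2071 [x] (5,5) — stop
  → r_5 = 0.2071
beam 6: φ=90°, α=60°
  cosα=0.5000 sinα=0.8660 | (4,5) | tMaxX 0.4000 tMaxY 0.8198 | tΔX 2.0000 tΔY 1.1547
    t=0.4000 [x] (5,5) — stop
  → r_6 = 0.4000
beam 7: φ=135°, α=105°
  cosα=-0.2588 sinα=0.9659 | (4,5) | tMaxX 3.0910 tMaxY 0.7350 | tΔX 3.8637 tΔY 1.0353
    t=0.7350 [y] (4,6)
    t=1.7703 [y] (4,7)
    t=2.8056 [y] (4,8)
    t=3.0910 [x] (3,8)
    t=3.8409 [y] (3,9) — stop
  → r_7 = 3.8409

ranges = [3.9340, 2.6443, 0.7727, 0.2309, 0.2071, 0.4000, 3.8409]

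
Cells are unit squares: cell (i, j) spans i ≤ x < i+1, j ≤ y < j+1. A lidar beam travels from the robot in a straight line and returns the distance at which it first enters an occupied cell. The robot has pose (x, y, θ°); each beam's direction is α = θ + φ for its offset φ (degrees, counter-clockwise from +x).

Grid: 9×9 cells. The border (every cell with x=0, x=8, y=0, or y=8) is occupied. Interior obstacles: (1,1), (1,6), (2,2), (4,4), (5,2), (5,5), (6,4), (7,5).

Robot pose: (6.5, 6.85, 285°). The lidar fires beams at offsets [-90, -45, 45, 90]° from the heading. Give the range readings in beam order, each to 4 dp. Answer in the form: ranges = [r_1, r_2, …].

beam 1: φ=-90°, α=195°
  cosα=-0.9659 sinα=-0.2588 | (6,6) | tMaxX 0.5176 tMaxY 3.2841 | tΔX 1.0353 tΔY 3.8637
    t=0.5176 [x] (5,6)
    t=1.5529 [x] (4,6)
    t=2.5882 [x] (3,6)
    t=3.2841 [y] (3,5)
    t=3.6235 [x] (2,5)
    t=4.6587 [x] (1,5)
    t=5.6940 [x] (0,5) — stop
  → r_1 = 5.6940
beam 2: φ=-45°, α=240°
  cosα=-0.5000 sinα=-0.8660 | (6,6) | tMaxX 1.0000 tMaxY 0.9815 | tΔX 2.0000 tΔY 1.1547
    t=0.9815 [y] (6,5)
    t=1.0000 [x] (5,5) — stop
  → r_2 = 1.0000
beam 3: φ=45°, α=330°
  cosα=0.8660 sinα=-0.5000 | (6,6) | tMaxX 0.5774 tMaxY 1.7000 | tΔX 1.1547 tΔY 2.0000
    t=0.5774 [x] (7,6)
    t=1.7000 [y] (7,5) — stop
  → r_3 = 1.7000
beam 4: φ=90°, α=15°
  cosα=0.9659 sinα=0.2588 | (6,6) | tMaxX 0.5176 tMaxY 0.5796 | tΔX 1.0353 tΔY 3.8637
    t=0.5176 [x] (7,6)
    t=0.5796 [y] (7,7)
    t=1.5529 [x] (8,7) — stop
  → r_4 = 1.5529

ranges = [5.6940, 1.0000, 1.7000, 1.5529]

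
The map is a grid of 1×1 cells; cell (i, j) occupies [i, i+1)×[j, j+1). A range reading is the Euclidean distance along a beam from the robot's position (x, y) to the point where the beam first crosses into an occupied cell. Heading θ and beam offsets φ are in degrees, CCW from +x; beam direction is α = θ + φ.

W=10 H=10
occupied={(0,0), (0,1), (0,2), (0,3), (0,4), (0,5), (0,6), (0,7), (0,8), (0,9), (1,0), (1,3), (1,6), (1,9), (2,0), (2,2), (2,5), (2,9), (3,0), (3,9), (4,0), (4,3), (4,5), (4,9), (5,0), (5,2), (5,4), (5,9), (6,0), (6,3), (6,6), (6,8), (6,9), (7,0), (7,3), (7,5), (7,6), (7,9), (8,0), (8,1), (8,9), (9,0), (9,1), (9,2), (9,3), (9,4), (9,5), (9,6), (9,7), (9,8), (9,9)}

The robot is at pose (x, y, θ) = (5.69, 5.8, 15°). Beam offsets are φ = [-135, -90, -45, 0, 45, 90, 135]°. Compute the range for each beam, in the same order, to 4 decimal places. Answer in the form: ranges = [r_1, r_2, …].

ranges = [0.9238, 0.8282, 1.5127, 0.7727, 0.6200, 3.3129, 5.4155]

beam 1: φ=-135°, α=240°
  d=(-0.5000,-0.8660)  start (5,5)  tX=1.3800 tY=0.9238  stride 1/|dx|=2.0000 1/|dy|=1.1547
    cross y-line → (5,4), t=0.9238 (wall)
  → r_1 = 0.9238
beam 2: φ=-90°, α=285°
  d=(0.2588,-0.9659)  start (5,5)  tX=1.1977 tY=0.8282  stride 1/|dx|=3.8637 1/|dy|=1.0353
    cross y-line → (5,4), t=0.8282 (wall)
  → r_2 = 0.8282
beam 3: φ=-45°, α=330°
  d=(0.8660,-0.5000)  start (5,5)  tX=0.3580 tY=1.6000  stride 1/|dx|=1.1547 1/|dy|=2.0000
    cross x-line → (6,5), t=0.3580
    cross x-line → (7,5), t=1.5127 (wall)
  → r_3 = 1.5127
beam 4: φ=0°, α=15°
  d=(0.9659,0.2588)  start (5,5)  tX=0.3209 tY=0.7727  stride 1/|dx|=1.0353 1/|dy|=3.8637
    cross x-line → (6,5), t=0.3209
    cross y-line → (6,6), t=0.7727 (wall)
  → r_4 = 0.7727
beam 5: φ=45°, α=60°
  d=(0.5000,0.8660)  start (5,5)  tX=0.6200 tY=0.2309  stride 1/|dx|=2.0000 1/|dy|=1.1547
    cross y-line → (5,6), t=0.2309
    cross x-line → (6,6), t=0.6200 (wall)
  → r_5 = 0.6200
beam 6: φ=90°, α=105°
  d=(-0.2588,0.9659)  start (5,5)  tX=2.6660 tY=0.2071  stride 1/|dx|=3.8637 1/|dy|=1.0353
    cross y-line → (5,6), t=0.2071
    cross y-line → (5,7), t=1.2423
    cross y-line → (5,8), t=2.2776
    cross x-line → (4,8), t=2.6660
    cross y-line → (4,9), t=3.3129 (wall)
  → r_6 = 3.3129
beam 7: φ=135°, α=150°
  d=(-0.8660,0.5000)  start (5,5)  tX=0.7967 tY=0.4000  stride 1/|dx|=1.1547 1/|dy|=2.0000
    cross y-line → (5,6), t=0.4000
    cross x-line → (4,6), t=0.7967
    cross x-line → (3,6), t=1.9514
    cross y-line → (3,7), t=2.4000
    cross x-line → (2,7), t=3.1061
    cross x-line → (1,7), t=4.2608
    cross y-line → (1,8), t=4.4000
    cross x-line → (0,8), t=5.4155 (wall)
  → r_7 = 5.4155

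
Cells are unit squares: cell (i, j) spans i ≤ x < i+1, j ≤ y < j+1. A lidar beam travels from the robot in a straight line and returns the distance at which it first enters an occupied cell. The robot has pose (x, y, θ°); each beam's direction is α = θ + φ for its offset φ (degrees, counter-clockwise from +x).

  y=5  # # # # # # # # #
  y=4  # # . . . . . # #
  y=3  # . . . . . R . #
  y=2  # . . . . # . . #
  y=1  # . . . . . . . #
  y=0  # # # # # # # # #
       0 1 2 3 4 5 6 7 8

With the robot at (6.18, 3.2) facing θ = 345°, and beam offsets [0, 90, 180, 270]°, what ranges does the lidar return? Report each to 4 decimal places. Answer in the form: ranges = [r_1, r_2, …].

beam 1: φ=0°, α=345°
  dir = (cos 345°, sin 345°) = (0.9659, -0.2588); from cell (6,3)
  next x-line at t=0.8489, next y-line at t=0.7727; Δt_x=1.0353, Δt_y=3.8637
    y: enter (6,2) at t=0.7727
    x: enter (7,2) at t=0.8489
    x: enter (8,2) at t=1.8842 ← occupied
  → r_1 = 1.8842
beam 2: φ=90°, α=75°
  dir = (cos 75°, sin 75°) = (0.2588, 0.9659); from cell (6,3)
  next x-line at t=3.1682, next y-line at t=0.8282; Δt_x=3.8637, Δt_y=1.0353
    y: enter (6,4) at t=0.8282
    y: enter (6,5) at t=1.8635 ← occupied
  → r_2 = 1.8635
beam 3: φ=180°, α=165°
  dir = (cos 165°, sin 165°) = (-0.9659, 0.2588); from cell (6,3)
  next x-line at t=0.1863, next y-line at t=3.0910; Δt_x=1.0353, Δt_y=3.8637
    x: enter (5,3) at t=0.1863
    x: enter (4,3) at t=1.2216
    x: enter (3,3) at t=2.2569
    y: enter (3,4) at t=3.0910
    x: enter (2,4) at t=3.2922
    x: enter (1,4) at t=4.3275 ← occupied
  → r_3 = 4.3275
beam 4: φ=270°, α=255°
  dir = (cos 255°, sin 255°) = (-0.2588, -0.9659); from cell (6,3)
  next x-line at t=0.6955, next y-line at t=0.2071; Δt_x=3.8637, Δt_y=1.0353
    y: enter (6,2) at t=0.2071
    x: enter (5,2) at t=0.6955 ← occupied
  → r_4 = 0.6955

ranges = [1.8842, 1.8635, 4.3275, 0.6955]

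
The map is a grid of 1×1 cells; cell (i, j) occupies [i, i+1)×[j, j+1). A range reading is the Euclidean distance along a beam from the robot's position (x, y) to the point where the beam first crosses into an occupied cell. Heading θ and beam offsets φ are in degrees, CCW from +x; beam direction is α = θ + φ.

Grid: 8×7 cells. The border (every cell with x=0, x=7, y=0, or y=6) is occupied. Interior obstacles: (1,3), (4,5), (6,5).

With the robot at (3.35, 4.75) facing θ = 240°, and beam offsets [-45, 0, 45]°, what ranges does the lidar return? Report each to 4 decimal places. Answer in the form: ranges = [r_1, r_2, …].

beam 1: φ=-45°, α=195°
  dir = (cos 195°, sin 195°) = (-0.9659, -0.2588); from cell (3,4)
  next x-line at t=0.3623, next y-line at t=2.8978; Δt_x=1.0353, Δt_y=3.8637
    x: enter (2,4) at t=0.3623
    x: enter (1,4) at t=1.3976
    x: enter (0,4) at t=2.4329 ← occupied
  → r_1 = 2.4329
beam 2: φ=0°, α=240°
  dir = (cos 240°, sin 240°) = (-0.5000, -0.8660); from cell (3,4)
  next x-line at t=0.7000, next y-line at t=0.8660; Δt_x=2.0000, Δt_y=1.1547
    x: enter (2,4) at t=0.7000
    y: enter (2,3) at t=0.8660
    y: enter (2,2) at t=2.0207
    x: enter (1,2) at t=2.7000
    y: enter (1,1) at t=3.1754
    y: enter (1,0) at t=4.3301 ← occupied
  → r_2 = 4.3301
beam 3: φ=45°, α=285°
  dir = (cos 285°, sin 285°) = (0.2588, -0.9659); from cell (3,4)
  next x-line at t=2.5114, next y-line at t=0.7765; Δt_x=3.8637, Δt_y=1.0353
    y: enter (3,3) at t=0.7765
    y: enter (3,2) at t=1.8117
    x: enter (4,2) at t=2.5114
    y: enter (4,1) at t=2.8470
    y: enter (4,0) at t=3.8823 ← occupied
  → r_3 = 3.8823

ranges = [2.4329, 4.3301, 3.8823]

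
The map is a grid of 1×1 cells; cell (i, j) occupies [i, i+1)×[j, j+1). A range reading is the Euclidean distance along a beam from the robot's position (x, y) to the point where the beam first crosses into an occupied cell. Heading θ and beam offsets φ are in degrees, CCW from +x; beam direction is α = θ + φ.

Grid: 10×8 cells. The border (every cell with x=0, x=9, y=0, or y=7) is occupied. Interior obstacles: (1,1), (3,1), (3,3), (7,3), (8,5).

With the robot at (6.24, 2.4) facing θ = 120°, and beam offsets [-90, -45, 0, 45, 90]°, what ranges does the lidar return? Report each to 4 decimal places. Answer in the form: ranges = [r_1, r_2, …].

beam 1: φ=-90°, α=30°
  d=(0.8660,0.5000)  start (6,2)  tX=0.8776 tY=1.2000  stride 1/|dx|=1.1547 1/|dy|=2.0000
    cross x-line → (7,2), t=0.8776
    cross y-line → (7,3), t=1.2000 (wall)
  → r_1 = 1.2000
beam 2: φ=-45°, α=75°
  d=(0.2588,0.9659)  start (6,2)  tX=2.9364 tY=0.6212  stride 1/|dx|=3.8637 1/|dy|=1.0353
    cross y-line → (6,3), t=0.6212
    cross y-line → (6,4), t=1.6564
    cross y-line → (6,5), t=2.6917
    cross x-line → (7,5), t=2.9364
    cross y-line → (7,6), t=3.7270
    cross y-line → (7,7), t=4.7623 (wall)
  → r_2 = 4.7623
beam 3: φ=0°, α=120°
  d=(-0.5000,0.8660)  start (6,2)  tX=0.4800 tY=0.6928  stride 1/|dx|=2.0000 1/|dy|=1.1547
    cross x-line → (5,2), t=0.4800
    cross y-line → (5,3), t=0.6928
    cross y-line → (5,4), t=1.8475
    cross x-line → (4,4), t=2.4800
    cross y-line → (4,5), t=3.0022
    cross y-line → (4,6), t=4.1569
    cross x-line → (3,6), t=4.4800
    cross y-line → (3,7), t=5.3116 (wall)
  → r_3 = 5.3116
beam 4: φ=45°, α=165°
  d=(-0.9659,0.2588)  start (6,2)  tX=0.2485 tY=2.3182  stride 1/|dx|=1.0353 1/|dy|=3.8637
    cross x-line → (5,2), t=0.2485
    cross x-line → (4,2), t=1.2837
    cross y-line → (4,3), t=2.3182
    cross x-line → (3,3), t=2.3190 (wall)
  → r_4 = 2.3190
beam 5: φ=90°, α=210°
  d=(-0.8660,-0.5000)  start (6,2)  tX=0.2771 tY=0.8000  stride 1/|dx|=1.1547 1/|dy|=2.0000
    cross x-line → (5,2), t=0.2771
    cross y-line → (5,1), t=0.8000
    cross x-line → (4,1), t=1.4318
    cross x-line → (3,1), t=2.5865 (wall)
  → r_5 = 2.5865

ranges = [1.2000, 4.7623, 5.3116, 2.3190, 2.5865]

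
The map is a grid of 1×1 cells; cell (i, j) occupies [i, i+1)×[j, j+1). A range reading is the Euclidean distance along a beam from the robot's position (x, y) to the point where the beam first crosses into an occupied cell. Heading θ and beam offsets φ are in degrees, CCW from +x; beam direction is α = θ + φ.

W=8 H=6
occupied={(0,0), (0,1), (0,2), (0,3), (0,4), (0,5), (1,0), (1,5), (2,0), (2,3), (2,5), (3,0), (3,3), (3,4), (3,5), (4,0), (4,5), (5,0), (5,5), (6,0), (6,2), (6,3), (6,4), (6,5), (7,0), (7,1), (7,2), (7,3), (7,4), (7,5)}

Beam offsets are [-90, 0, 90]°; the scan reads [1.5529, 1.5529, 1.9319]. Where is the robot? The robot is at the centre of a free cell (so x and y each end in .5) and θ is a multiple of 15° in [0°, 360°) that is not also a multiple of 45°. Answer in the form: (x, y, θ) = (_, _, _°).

(x, y, θ) = (4.5, 2.5, 15°)

The pose lattice has 18·16 = 288 candidates. Test each by forward raycasting.
  (5.5, 3.5, 210°): beam 1 = 1.7321 ≠ 1.5529 ✗
  (1.5, 4.5, 60°): beam 1 = 1.0000 ≠ 1.5529 ✗
  (4.5, 1.5, 105°): beam 1 = 1.9319 ≠ 1.5529 ✗
  (2.5, 4.5, 150°): beam 1 = 0.5774 ≠ 1.5529 ✗
  …
  (4.5, 2.5, 15°): r_1=1.5529, r_2=1.5529, r_3=1.9319 — all match ✓
No second candidate reproduces the full scan.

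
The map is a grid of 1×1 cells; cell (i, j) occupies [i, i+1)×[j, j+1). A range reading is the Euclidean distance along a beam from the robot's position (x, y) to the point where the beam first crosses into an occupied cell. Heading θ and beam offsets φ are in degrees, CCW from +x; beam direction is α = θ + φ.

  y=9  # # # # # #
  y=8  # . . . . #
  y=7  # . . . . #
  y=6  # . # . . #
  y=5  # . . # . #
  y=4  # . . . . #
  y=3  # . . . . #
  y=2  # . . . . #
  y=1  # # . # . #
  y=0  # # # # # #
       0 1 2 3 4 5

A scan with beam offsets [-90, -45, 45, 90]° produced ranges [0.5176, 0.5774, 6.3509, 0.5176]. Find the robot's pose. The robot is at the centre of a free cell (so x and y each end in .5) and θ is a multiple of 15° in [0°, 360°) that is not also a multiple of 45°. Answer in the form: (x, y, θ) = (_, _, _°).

Candidates: 28 free-cell centres × 16 headings = 448 poses. Raycast each; keep the one whose scan matches to 4 dp.
  (3.5, 3.5, 120°): beam 1 = 1.7321 ≠ 0.5176 ✗
  (4.5, 3.5, 120°): beam 1 = 0.5774 ≠ 0.5176 ✗
  (2.5, 8.5, 165°): beam 3 = 1.7321 ≠ 6.3509 ✗
  …
  (1.5, 6.5, 255°): r_1=0.5176, r_2=0.5774, r_3=6.3509, r_4=0.5176 — all match ✓
Unique over the lattice → pose = (1.5, 6.5, 255°).

(x, y, θ) = (1.5, 6.5, 255°)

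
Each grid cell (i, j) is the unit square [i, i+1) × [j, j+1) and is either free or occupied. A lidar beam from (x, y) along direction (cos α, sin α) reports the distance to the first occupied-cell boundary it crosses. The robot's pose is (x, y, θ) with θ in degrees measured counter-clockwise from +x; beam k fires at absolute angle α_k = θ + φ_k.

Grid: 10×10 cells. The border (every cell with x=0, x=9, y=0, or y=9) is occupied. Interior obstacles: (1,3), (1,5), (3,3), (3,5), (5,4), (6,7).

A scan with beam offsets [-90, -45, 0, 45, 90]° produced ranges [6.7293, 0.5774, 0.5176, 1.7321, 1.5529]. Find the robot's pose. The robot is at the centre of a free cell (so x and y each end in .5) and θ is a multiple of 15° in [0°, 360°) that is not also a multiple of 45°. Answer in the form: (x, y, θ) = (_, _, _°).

Enumerate (i+0.5, j+0.5, θ) over the 58 free cells and 16 admissible headings. For each, cast all 5 beams and compare to the given ranges.
  (2.5, 4.5, 150°): beam 1 = 1.0000 ≠ 6.7293 ✗
  (2.5, 6.5, 105°): beam 1 = 3.6235 ≠ 6.7293 ✗
  (5.5, 6.5, 345°): beam 1 = 1.5529 ≠ 6.7293 ✗
  …
  (5.5, 7.5, 15°): r_1=6.7293, r_2=0.5774, r_3=0.5176, r_4=1.7321, r_5=1.5529 — all match ✓
Only this pose fits every beam.

(x, y, θ) = (5.5, 7.5, 15°)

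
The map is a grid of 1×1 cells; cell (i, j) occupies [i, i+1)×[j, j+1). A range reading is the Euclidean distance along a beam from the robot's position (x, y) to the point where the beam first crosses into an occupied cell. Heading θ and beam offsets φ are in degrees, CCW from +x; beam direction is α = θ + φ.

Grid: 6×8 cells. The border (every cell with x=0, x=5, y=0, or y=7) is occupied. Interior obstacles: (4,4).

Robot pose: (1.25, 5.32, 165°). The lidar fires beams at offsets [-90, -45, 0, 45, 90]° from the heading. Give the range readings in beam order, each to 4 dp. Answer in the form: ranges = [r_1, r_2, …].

ranges = [1.7393, 0.5000, 0.2588, 0.2887, 0.9659]

beam 1: φ=-90°, α=75°
  direction (0.2588, 0.9659); cell (1,5); t to first gridline: x 2.8978, y 0.7040 (then +3.8637 / +1.0353)
    (1,6) via y @ 0.7040
    (1,7) via y @ 1.7393  # hit
  → r_1 = 1.7393
beam 2: φ=-45°, α=120°
  direction (-0.5000, 0.8660); cell (1,5); t to first gridline: x 0.5000, y 0.7852 (then +2.0000 / +1.1547)
    (0,5) via x @ 0.5000  # hit
  → r_2 = 0.5000
beam 3: φ=0°, α=165°
  direction (-0.9659, 0.2588); cell (1,5); t to first gridline: x 0.2588, y 2.6273 (then +1.0353 / +3.8637)
    (0,5) via x @ 0.2588  # hit
  → r_3 = 0.2588
beam 4: φ=45°, α=210°
  direction (-0.8660, -0.5000); cell (1,5); t to first gridline: x 0.2887, y 0.6400 (then +1.1547 / +2.0000)
    (0,5) via x @ 0.2887  # hit
  → r_4 = 0.2887
beam 5: φ=90°, α=255°
  direction (-0.2588, -0.9659); cell (1,5); t to first gridline: x 0.9659, y 0.3313 (then +3.8637 / +1.0353)
    (1,4) via y @ 0.3313
    (0,4) via x @ 0.9659  # hit
  → r_5 = 0.9659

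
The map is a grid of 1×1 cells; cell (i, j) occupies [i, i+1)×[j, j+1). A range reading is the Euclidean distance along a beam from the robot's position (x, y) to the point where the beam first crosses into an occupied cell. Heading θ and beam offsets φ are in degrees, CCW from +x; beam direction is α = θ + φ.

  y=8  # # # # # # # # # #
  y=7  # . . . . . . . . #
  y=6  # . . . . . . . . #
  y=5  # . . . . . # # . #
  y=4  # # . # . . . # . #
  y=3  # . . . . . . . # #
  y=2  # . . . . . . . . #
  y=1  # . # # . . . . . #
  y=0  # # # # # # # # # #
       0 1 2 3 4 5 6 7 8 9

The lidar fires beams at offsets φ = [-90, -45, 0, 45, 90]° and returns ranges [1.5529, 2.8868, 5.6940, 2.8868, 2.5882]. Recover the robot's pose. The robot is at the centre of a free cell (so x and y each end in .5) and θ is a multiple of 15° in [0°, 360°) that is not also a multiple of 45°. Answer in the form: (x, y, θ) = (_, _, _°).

Enumerate (i+0.5, j+0.5, θ) over the 48 free cells and 16 admissible headings. For each, cast all 5 beams and compare to the given ranges.
  (5.5, 1.5, 60°): beam 1 = 1.0000 ≠ 1.5529 ✗
  (8.5, 2.5, 255°): beam 1 = 6.7293 ≠ 1.5529 ✗
  (1.5, 2.5, 255°): beam 1 = 0.5176 ≠ 1.5529 ✗
  (4.5, 7.5, 285°): beam 1 = 3.6235 ≠ 1.5529 ✗
  (5.5, 2.5, 30°): beam 1 = 1.7321 ≠ 1.5529 ✗
  …
  (6.5, 3.5, 195°): r_1=1.5529, r_2=2.8868, r_3=5.6940, r_4=2.8868, r_5=2.5882 — all match ✓
No second candidate reproduces the full scan.

(x, y, θ) = (6.5, 3.5, 195°)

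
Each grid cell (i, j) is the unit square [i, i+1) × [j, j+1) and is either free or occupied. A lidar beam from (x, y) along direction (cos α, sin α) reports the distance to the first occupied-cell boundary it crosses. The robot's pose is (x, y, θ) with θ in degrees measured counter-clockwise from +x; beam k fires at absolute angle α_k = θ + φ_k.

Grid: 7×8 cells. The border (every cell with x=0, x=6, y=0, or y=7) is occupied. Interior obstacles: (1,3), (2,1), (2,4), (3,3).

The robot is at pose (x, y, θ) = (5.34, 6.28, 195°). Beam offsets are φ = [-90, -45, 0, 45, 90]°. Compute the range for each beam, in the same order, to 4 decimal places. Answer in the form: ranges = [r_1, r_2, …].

beam 1: φ=-90°, α=105°
  d=(-0.2588,0.9659)  start (5,6)  tX=1.3137 tY=0.7454  stride 1/|dx|=3.8637 1/|dy|=1.0353
    cross y-line → (5,7), t=0.7454 (wall)
  → r_1 = 0.7454
beam 2: φ=-45°, α=150°
  d=(-0.8660,0.5000)  start (5,6)  tX=0.3926 tY=1.4400  stride 1/|dx|=1.1547 1/|dy|=2.0000
    cross x-line → (4,6), t=0.3926
    cross y-line → (4,7), t=1.4400 (wall)
  → r_2 = 1.4400
beam 3: φ=0°, α=195°
  d=(-0.9659,-0.2588)  start (5,6)  tX=0.3520 tY=1.0818  stride 1/|dx|=1.0353 1/|dy|=3.8637
    cross x-line → (4,6), t=0.3520
    cross y-line → (4,5), t=1.0818
    cross x-line → (3,5), t=1.3873
    cross x-line → (2,5), t=2.4225
    cross x-line → (1,5), t=3.4578
    cross x-line → (0,5), t=4.4931 (wall)
  → r_3 = 4.4931
beam 4: φ=45°, α=240°
  d=(-0.5000,-0.8660)  start (5,6)  tX=0.6800 tY=0.3233  stride 1/|dx|=2.0000 1/|dy|=1.1547
    cross y-line → (5,5), t=0.3233
    cross x-line → (4,5), t=0.6800
    cross y-line → (4,4), t=1.4780
    cross y-line → (4,3), t=2.6327
    cross x-line → (3,3), t=2.6800 (wall)
  → r_4 = 2.6800
beam 5: φ=90°, α=285°
  d=(0.2588,-0.9659)  start (5,6)  tX=2.5500 tY=0.2899  stride 1/|dx|=3.8637 1/|dy|=1.0353
    cross y-line → (5,5), t=0.2899
    cross y-line → (5,4), t=1.3252
    cross y-line → (5,3), t=2.3604
    cross x-line → (6,3), t=2.5500 (wall)
  → r_5 = 2.5500

ranges = [0.7454, 1.4400, 4.4931, 2.6800, 2.5500]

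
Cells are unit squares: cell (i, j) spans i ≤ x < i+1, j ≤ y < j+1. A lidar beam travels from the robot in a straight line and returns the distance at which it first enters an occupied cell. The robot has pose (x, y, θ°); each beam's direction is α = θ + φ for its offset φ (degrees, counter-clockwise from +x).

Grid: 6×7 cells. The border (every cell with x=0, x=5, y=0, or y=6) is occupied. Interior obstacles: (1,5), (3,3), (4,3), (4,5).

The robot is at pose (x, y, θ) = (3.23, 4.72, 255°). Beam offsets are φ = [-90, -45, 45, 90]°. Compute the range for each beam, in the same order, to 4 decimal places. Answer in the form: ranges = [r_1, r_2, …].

ranges = [1.2734, 2.5750, 0.8314, 1.8324]

beam 1: φ=-90°, α=165°
  direction (-0.9659, 0.2588); cell (3,4); t to first gridline: x 0.2381, y 1.0818 (then +1.0353 / +3.8637)
    (2,4) via x @ 0.2381
    (2,5) via y @ 1.0818
    (1,5) via x @ 1.2734  # hit
  → r_1 = 1.2734
beam 2: φ=-45°, α=210°
  direction (-0.8660, -0.5000); cell (3,4); t to first gridline: x 0.2656, y 1.4400 (then +1.1547 / +2.0000)
    (2,4) via x @ 0.2656
    (1,4) via x @ 1.4203
    (1,3) via y @ 1.4400
    (0,3) via x @ 2.5750  # hit
  → r_2 = 2.5750
beam 3: φ=45°, α=300°
  direction (0.5000, -0.8660); cell (3,4); t to first gridline: x 1.5400, y 0.8314 (then +2.0000 / +1.1547)
    (3,3) via y @ 0.8314  # hit
  → r_3 = 0.8314
beam 4: φ=90°, α=345°
  direction (0.9659, -0.2588); cell (3,4); t to first gridline: x 0.7972, y 2.7819 (then +1.0353 / +3.8637)
    (4,4) via x @ 0.7972
    (5,4) via x @ 1.8324  # hit
  → r_4 = 1.8324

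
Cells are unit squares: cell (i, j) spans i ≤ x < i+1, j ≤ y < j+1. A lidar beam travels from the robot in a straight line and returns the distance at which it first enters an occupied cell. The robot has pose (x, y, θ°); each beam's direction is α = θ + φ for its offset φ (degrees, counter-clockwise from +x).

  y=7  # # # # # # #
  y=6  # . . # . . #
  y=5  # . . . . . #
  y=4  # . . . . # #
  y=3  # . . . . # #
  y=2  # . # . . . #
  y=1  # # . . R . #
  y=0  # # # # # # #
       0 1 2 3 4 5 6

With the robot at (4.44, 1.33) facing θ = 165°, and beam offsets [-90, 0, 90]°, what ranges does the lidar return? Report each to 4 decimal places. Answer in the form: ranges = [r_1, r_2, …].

ranges = [2.1637, 2.5261, 0.3416]

beam 1: φ=-90°, α=75°
  dir = (cos 75°, sin 75°) = (0.2588, 0.9659); from cell (4,1)
  next x-line at t=2.1637, next y-line at t=0.6936; Δt_x=3.8637, Δt_y=1.0353
    y: enter (4,2) at t=0.6936
    y: enter (4,3) at t=1.7289
    x: enter (5,3) at t=2.1637 ← occupied
  → r_1 = 2.1637
beam 2: φ=0°, α=165°
  dir = (cos 165°, sin 165°) = (-0.9659, 0.2588); from cell (4,1)
  next x-line at t=0.4555, next y-line at t=2.5887; Δt_x=1.0353, Δt_y=3.8637
    x: enter (3,1) at t=0.4555
    x: enter (2,1) at t=1.4908
    x: enter (1,1) at t=2.5261 ← occupied
  → r_2 = 2.5261
beam 3: φ=90°, α=255°
  dir = (cos 255°, sin 255°) = (-0.2588, -0.9659); from cell (4,1)
  next x-line at t=1.7000, next y-line at t=0.3416; Δt_x=3.8637, Δt_y=1.0353
    y: enter (4,0) at t=0.3416 ← occupied
  → r_3 = 0.3416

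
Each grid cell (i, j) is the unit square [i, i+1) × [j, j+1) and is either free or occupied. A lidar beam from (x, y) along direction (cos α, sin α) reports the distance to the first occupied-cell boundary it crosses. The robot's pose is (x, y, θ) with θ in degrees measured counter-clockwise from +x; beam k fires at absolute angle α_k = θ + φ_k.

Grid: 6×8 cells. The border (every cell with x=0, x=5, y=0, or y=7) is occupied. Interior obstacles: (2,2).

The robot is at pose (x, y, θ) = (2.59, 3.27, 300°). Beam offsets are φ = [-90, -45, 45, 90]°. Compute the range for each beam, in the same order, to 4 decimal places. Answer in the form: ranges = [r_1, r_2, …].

ranges = [0.5400, 0.2795, 2.4950, 2.7828]

beam 1: φ=-90°, α=210°
  d=(-0.8660,-0.5000)  start (2,3)  tX=0.6813 tY=0.5400  stride 1/|dx|=1.1547 1/|dy|=2.0000
    cross y-line → (2,2), t=0.5400 (wall)
  → r_1 = 0.5400
beam 2: φ=-45°, α=255°
  d=(-0.2588,-0.9659)  start (2,3)  tX=2.2796 tY=0.2795  stride 1/|dx|=3.8637 1/|dy|=1.0353
    cross y-line → (2,2), t=0.2795 (wall)
  → r_2 = 0.2795
beam 3: φ=45°, α=345°
  d=(0.9659,-0.2588)  start (2,3)  tX=0.4245 tY=1.0432  stride 1/|dx|=1.0353 1/|dy|=3.8637
    cross x-line → (3,3), t=0.4245
    cross y-line → (3,2), t=1.0432
    cross x-line → (4,2), t=1.4597
    cross x-line → (5,2), t=2.4950 (wall)
  → r_3 = 2.4950
beam 4: φ=90°, α=30°
  d=(0.8660,0.5000)  start (2,3)  tX=0.4734 tY=1.4600  stride 1/|dx|=1.1547 1/|dy|=2.0000
    cross x-line → (3,3), t=0.4734
    cross y-line → (3,4), t=1.4600
    cross x-line → (4,4), t=1.6281
    cross x-line → (5,4), t=2.7828 (wall)
  → r_4 = 2.7828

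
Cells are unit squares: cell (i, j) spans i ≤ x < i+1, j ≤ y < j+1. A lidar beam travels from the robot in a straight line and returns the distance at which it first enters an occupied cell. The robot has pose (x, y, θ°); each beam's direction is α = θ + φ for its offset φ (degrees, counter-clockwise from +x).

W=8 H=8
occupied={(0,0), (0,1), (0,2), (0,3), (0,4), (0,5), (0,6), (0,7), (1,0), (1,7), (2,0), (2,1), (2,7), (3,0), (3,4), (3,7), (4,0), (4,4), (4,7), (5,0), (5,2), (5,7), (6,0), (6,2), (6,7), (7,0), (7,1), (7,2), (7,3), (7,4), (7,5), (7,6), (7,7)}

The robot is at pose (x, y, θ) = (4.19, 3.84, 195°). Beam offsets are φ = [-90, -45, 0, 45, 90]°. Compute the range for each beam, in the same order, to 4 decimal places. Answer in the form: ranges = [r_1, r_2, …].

beam 1: φ=-90°, α=105°
  d=(-0.2588,0.9659)  start (4,3)  tX=0.7341 tY=0.1656  stride 1/|dx|=3.8637 1/|dy|=1.0353
    cross y-line → (4,4), t=0.1656 (wall)
  → r_1 = 0.1656
beam 2: φ=-45°, α=150°
  d=(-0.8660,0.5000)  start (4,3)  tX=0.2194 tY=0.3200  stride 1/|dx|=1.1547 1/|dy|=2.0000
    cross x-line → (3,3), t=0.2194
    cross y-line → (3,4), t=0.3200 (wall)
  → r_2 = 0.3200
beam 3: φ=0°, α=195°
  d=(-0.9659,-0.2588)  start (4,3)  tX=0.1967 tY=3.2455  stride 1/|dx|=1.0353 1/|dy|=3.8637
    cross x-line → (3,3), t=0.1967
    cross x-line → (2,3), t=1.2320
    cross x-line → (1,3), t=2.2673
    cross y-line → (1,2), t=3.2455
    cross x-line → (0,2), t=3.3025 (wall)
  → r_3 = 3.3025
beam 4: φ=45°, α=240°
  d=(-0.5000,-0.8660)  start (4,3)  tX=0.3800 tY=0.9699  stride 1/|dx|=2.0000 1/|dy|=1.1547
    cross x-line → (3,3), t=0.3800
    cross y-line → (3,2), t=0.9699
    cross y-line → (3,1), t=2.1246
    cross x-line → (2,1), t=2.3800 (wall)
  → r_4 = 2.3800
beam 5: φ=90°, α=285°
  d=(0.2588,-0.9659)  start (4,3)  tX=3.1296 tY=0.8696  stride 1/|dx|=3.8637 1/|dy|=1.0353
    cross y-line → (4,2), t=0.8696
    cross y-line → (4,1), t=1.9049
    cross y-line → (4,0), t=2.9402 (wall)
  → r_5 = 2.9402

ranges = [0.1656, 0.3200, 3.3025, 2.3800, 2.9402]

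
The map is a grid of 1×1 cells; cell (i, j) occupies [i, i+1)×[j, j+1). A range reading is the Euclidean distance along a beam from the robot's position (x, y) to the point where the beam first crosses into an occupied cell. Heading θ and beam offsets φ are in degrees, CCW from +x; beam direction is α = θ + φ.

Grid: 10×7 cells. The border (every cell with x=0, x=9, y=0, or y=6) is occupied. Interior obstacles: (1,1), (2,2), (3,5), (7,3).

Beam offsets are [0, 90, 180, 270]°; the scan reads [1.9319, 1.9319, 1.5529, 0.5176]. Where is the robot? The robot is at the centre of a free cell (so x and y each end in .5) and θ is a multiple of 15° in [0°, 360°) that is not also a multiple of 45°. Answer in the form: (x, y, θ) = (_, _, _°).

The pose lattice has 36·16 = 576 candidates. Test each by forward raycasting.
  (2.5, 4.5, 105°): beam 1 = 1.5529 ≠ 1.9319 ✗
  (1.5, 5.5, 255°): beam 2 = 1.5529 ≠ 1.9319 ✗
  (8.5, 2.5, 330°): beam 1 = 0.5774 ≠ 1.9319 ✗
  (1.5, 4.5, 300°): beam 1 = 1.7321 ≠ 1.9319 ✗
  …
  (1.5, 4.5, 285°): r_1=1.9319, r_2=1.9319, r_3=1.5529, r_4=0.5176 — all match ✓
No second candidate reproduces the full scan.

(x, y, θ) = (1.5, 4.5, 285°)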